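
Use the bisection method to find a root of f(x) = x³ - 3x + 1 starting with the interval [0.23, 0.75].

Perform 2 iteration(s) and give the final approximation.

f(x) = x³ - 3x + 1
Initial interval: [0.23, 0.75]

Iteration 1:
  c_1 = (0.230000 + 0.750000)/2 = 0.490000
  f(c_1) = f(0.490000) = -0.352351
  f(a) × f(c) < 0, new interval: [0.230000, 0.490000]
Iteration 2:
  c_2 = (0.230000 + 0.490000)/2 = 0.360000
  f(c_2) = f(0.360000) = -0.033344
  f(a) × f(c) < 0, new interval: [0.230000, 0.360000]

After 2 iteration(s), the approximation is c_2 = 0.360000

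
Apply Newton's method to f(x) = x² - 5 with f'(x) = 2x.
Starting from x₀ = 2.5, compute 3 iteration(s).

f(x) = x² - 5
f'(x) = 2x
x₀ = 2.5

Newton-Raphson formula: x_{n+1} = x_n - f(x_n)/f'(x_n)

Iteration 1:
  f(2.500000) = 1.250000
  f'(2.500000) = 5.000000
  x_1 = 2.500000 - 1.250000/5.000000 = 2.250000
Iteration 2:
  f(2.250000) = 0.062500
  f'(2.250000) = 4.500000
  x_2 = 2.250000 - 0.062500/4.500000 = 2.236111
Iteration 3:
  f(2.236111) = 0.000193
  f'(2.236111) = 4.472222
  x_3 = 2.236111 - 0.000193/4.472222 = 2.236068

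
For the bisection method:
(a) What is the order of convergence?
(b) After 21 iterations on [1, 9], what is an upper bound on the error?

(a) Bisection has linear (order 1) convergence; the error is halved each step.

(b) Error bound = (b-a)/2^n = (9 - 1)/2^{21}
    = 8/2^{21}

(a) 1 (linear); (b) error ≤ 3.81e-06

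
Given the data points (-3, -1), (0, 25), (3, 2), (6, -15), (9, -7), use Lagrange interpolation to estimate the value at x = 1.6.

Lagrange interpolation formula:
P(x) = Σ yᵢ × Lᵢ(x)
where Lᵢ(x) = Π_{j≠i} (x - xⱼ)/(xᵢ - xⱼ)

L_0(1.6) = (1.6 - 0)/(-3 - 0) × (1.6 - 3)/(-3 - 3) × (1.6 - 6)/(-3 - 6) × (1.6 - 9)/(-3 - 9) = -0.037518
L_1(1.6) = (1.6 - (-3))/(0 - (-3)) × (1.6 - 3)/(0 - 3) × (1.6 - 6)/(0 - 6) × (1.6 - 9)/(0 - 9) = 0.431453
L_2(1.6) = (1.6 - (-3))/(3 - (-3)) × (1.6 - 0)/(3 - 0) × (1.6 - 6)/(3 - 6) × (1.6 - 9)/(3 - 9) = 0.739635
L_3(1.6) = (1.6 - (-3))/(6 - (-3)) × (1.6 - 0)/(6 - 0) × (1.6 - 3)/(6 - 3) × (1.6 - 9)/(6 - 9) = -0.156892
L_4(1.6) = (1.6 - (-3))/(9 - (-3)) × (1.6 - 0)/(9 - 0) × (1.6 - 3)/(9 - 3) × (1.6 - 6)/(9 - 6) = 0.023322

P(1.6) = (-1)×L_0(1.6) + 25×L_1(1.6) + 2×L_2(1.6) + (-15)×L_3(1.6) + (-7)×L_4(1.6)
P(1.6) = 14.493254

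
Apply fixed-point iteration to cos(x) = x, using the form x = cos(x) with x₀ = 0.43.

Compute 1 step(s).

Equation: cos(x) = x
Fixed-point form: x = cos(x)
x₀ = 0.43

x_1 = g(0.430000) = 0.908966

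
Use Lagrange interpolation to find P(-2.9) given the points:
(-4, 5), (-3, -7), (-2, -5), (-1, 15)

Lagrange interpolation formula:
P(x) = Σ yᵢ × Lᵢ(x)
where Lᵢ(x) = Π_{j≠i} (x - xⱼ)/(xᵢ - xⱼ)

L_0(-2.9) = (-2.9 - (-3))/(-4 - (-3)) × (-2.9 - (-2))/(-4 - (-2)) × (-2.9 - (-1))/(-4 - (-1)) = -0.028500
L_1(-2.9) = (-2.9 - (-4))/(-3 - (-4)) × (-2.9 - (-2))/(-3 - (-2)) × (-2.9 - (-1))/(-3 - (-1)) = 0.940500
L_2(-2.9) = (-2.9 - (-4))/(-2 - (-4)) × (-2.9 - (-3))/(-2 - (-3)) × (-2.9 - (-1))/(-2 - (-1)) = 0.104500
L_3(-2.9) = (-2.9 - (-4))/(-1 - (-4)) × (-2.9 - (-3))/(-1 - (-3)) × (-2.9 - (-2))/(-1 - (-2)) = -0.016500

P(-2.9) = 5×L_0(-2.9) + (-7)×L_1(-2.9) + (-5)×L_2(-2.9) + 15×L_3(-2.9)
P(-2.9) = -7.496000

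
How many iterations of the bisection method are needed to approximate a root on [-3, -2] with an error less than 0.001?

We need (b-a)/2^n ≤ 0.001
(-2 - (-3))/2^n ≤ 0.001
1/2^n ≤ 0.001
2^n ≥ 1000
n ≥ log₂(1000) = 9.97
n ≥ 10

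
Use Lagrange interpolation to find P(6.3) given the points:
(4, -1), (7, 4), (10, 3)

Lagrange interpolation formula:
P(x) = Σ yᵢ × Lᵢ(x)
where Lᵢ(x) = Π_{j≠i} (x - xⱼ)/(xᵢ - xⱼ)

L_0(6.3) = (6.3 - 7)/(4 - 7) × (6.3 - 10)/(4 - 10) = 0.143889
L_1(6.3) = (6.3 - 4)/(7 - 4) × (6.3 - 10)/(7 - 10) = 0.945556
L_2(6.3) = (6.3 - 4)/(10 - 4) × (6.3 - 7)/(10 - 7) = -0.089444

P(6.3) = (-1)×L_0(6.3) + 4×L_1(6.3) + 3×L_2(6.3)
P(6.3) = 3.370000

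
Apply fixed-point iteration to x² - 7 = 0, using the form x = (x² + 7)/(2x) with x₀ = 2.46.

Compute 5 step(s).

Equation: x² - 7 = 0
Fixed-point form: x = (x² + 7)/(2x)
x₀ = 2.46

x_1 = g(2.460000) = 2.652764
x_2 = g(2.652764) = 2.645761
x_3 = g(2.645761) = 2.645751
x_4 = g(2.645751) = 2.645751
x_5 = g(2.645751) = 2.645751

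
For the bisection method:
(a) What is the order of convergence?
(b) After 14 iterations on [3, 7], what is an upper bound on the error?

(a) Bisection has linear (order 1) convergence; the error is halved each step.

(b) Error bound = (b-a)/2^n = (7 - 3)/2^{14}
    = 4/2^{14}

(a) 1 (linear); (b) error ≤ 2.44e-04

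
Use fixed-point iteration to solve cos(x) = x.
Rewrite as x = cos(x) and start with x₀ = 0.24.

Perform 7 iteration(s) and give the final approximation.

Equation: cos(x) = x
Fixed-point form: x = cos(x)
x₀ = 0.24

x_1 = g(0.240000) = 0.971338
x_2 = g(0.971338) = 0.564195
x_3 = g(0.564195) = 0.845019
x_4 = g(0.845019) = 0.663717
x_5 = g(0.663717) = 0.787708
x_6 = g(0.787708) = 0.705472
x_7 = g(0.705472) = 0.761306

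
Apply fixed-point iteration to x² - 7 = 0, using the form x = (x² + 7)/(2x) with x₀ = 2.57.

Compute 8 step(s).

Equation: x² - 7 = 0
Fixed-point form: x = (x² + 7)/(2x)
x₀ = 2.57

x_1 = g(2.570000) = 2.646868
x_2 = g(2.646868) = 2.645752
x_3 = g(2.645752) = 2.645751
x_4 = g(2.645751) = 2.645751
x_5 = g(2.645751) = 2.645751
x_6 = g(2.645751) = 2.645751
x_7 = g(2.645751) = 2.645751
x_8 = g(2.645751) = 2.645751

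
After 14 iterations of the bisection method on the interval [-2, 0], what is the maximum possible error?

Bisection error bound: |error| ≤ (b-a)/2^n
|error| ≤ (0 - (-2))/2^14 = 2/2^14
|error| ≤ 0.0001220703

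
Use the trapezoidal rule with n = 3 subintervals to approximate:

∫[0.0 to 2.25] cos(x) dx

f(x) = cos(x)
a = 0.0, b = 2.25, n = 3
h = (b - a)/n = 0.750000

Trapezoidal rule: (h/2)[f(x₀) + 2f(x₁) + 2f(x₂) + ... + f(xₙ)]

x_0 = 0.0000, f(x_0) = 1.000000, coefficient = 1
x_1 = 0.7500, f(x_1) = 0.731689, coefficient = 2
x_2 = 1.5000, f(x_2) = 0.070737, coefficient = 2
x_3 = 2.2500, f(x_3) = -0.628174, coefficient = 1

I ≈ (0.750000/2) × 1.976679 = 0.741254
Exact value: 0.778073
Error: 0.036819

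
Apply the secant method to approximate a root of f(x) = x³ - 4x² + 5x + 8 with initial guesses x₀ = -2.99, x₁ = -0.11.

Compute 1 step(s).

f(x) = x³ - 4x² + 5x + 8
x₀ = -2.99, x₁ = -0.11

Secant formula: x_{n+1} = x_n - f(x_n)(x_n - x_{n-1})/(f(x_n) - f(x_{n-1}))

Iteration 1:
  f(-2.990000) = -69.441299
  f(-0.110000) = 7.400269
  x_2 = -0.110000 - 7.400269×(-0.110000 - (-2.990000))/(7.400269 - (-69.441299))
       = -0.387360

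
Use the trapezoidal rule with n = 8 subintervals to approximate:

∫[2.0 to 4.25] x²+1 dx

f(x) = x²+1
a = 2.0, b = 4.25, n = 8
h = (b - a)/n = 0.281250

Trapezoidal rule: (h/2)[f(x₀) + 2f(x₁) + 2f(x₂) + ... + f(xₙ)]

x_0 = 2.0000, f(x_0) = 5.000000, coefficient = 1
x_1 = 2.2812, f(x_1) = 6.204102, coefficient = 2
x_2 = 2.5625, f(x_2) = 7.566406, coefficient = 2
x_3 = 2.8438, f(x_3) = 9.086914, coefficient = 2
x_4 = 3.1250, f(x_4) = 10.765625, coefficient = 2
x_5 = 3.4062, f(x_5) = 12.602539, coefficient = 2
x_6 = 3.6875, f(x_6) = 14.597656, coefficient = 2
x_7 = 3.9688, f(x_7) = 16.750977, coefficient = 2
x_8 = 4.2500, f(x_8) = 19.062500, coefficient = 1

I ≈ (0.281250/2) × 179.210938 = 25.201538
Exact value: 25.171875
Error: 0.029663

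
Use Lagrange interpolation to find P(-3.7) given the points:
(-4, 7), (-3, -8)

Lagrange interpolation formula:
P(x) = Σ yᵢ × Lᵢ(x)
where Lᵢ(x) = Π_{j≠i} (x - xⱼ)/(xᵢ - xⱼ)

L_0(-3.7) = (-3.7 - (-3))/(-4 - (-3)) = 0.700000
L_1(-3.7) = (-3.7 - (-4))/(-3 - (-4)) = 0.300000

P(-3.7) = 7×L_0(-3.7) + (-8)×L_1(-3.7)
P(-3.7) = 2.500000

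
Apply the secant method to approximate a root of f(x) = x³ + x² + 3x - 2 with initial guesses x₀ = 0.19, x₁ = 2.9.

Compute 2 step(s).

f(x) = x³ + x² + 3x - 2
x₀ = 0.19, x₁ = 2.9

Secant formula: x_{n+1} = x_n - f(x_n)(x_n - x_{n-1})/(f(x_n) - f(x_{n-1}))

Iteration 1:
  f(0.190000) = -1.387041
  f(2.900000) = 39.499000
  x_2 = 2.900000 - 39.499000×(2.900000 - 0.190000)/(39.499000 - (-1.387041))
       = 0.281936
Iteration 2:
  f(2.900000) = 39.499000
  f(0.281936) = -1.052295
  x_3 = 0.281936 - (-1.052295)×(0.281936 - 2.900000)/(-1.052295 - 39.499000)
       = 0.349874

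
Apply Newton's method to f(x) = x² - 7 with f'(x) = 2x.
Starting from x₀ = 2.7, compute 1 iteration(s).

f(x) = x² - 7
f'(x) = 2x
x₀ = 2.7

Newton-Raphson formula: x_{n+1} = x_n - f(x_n)/f'(x_n)

Iteration 1:
  f(2.700000) = 0.290000
  f'(2.700000) = 5.400000
  x_1 = 2.700000 - 0.290000/5.400000 = 2.646296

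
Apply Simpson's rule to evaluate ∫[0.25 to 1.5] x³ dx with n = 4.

f(x) = x³
a = 0.25, b = 1.5, n = 4
h = (b - a)/n = 0.312500

Simpson's rule: (h/3)[f(x₀) + 4f(x₁) + 2f(x₂) + ... + f(xₙ)]

x_0 = 0.2500, f(x_0) = 0.015625, coefficient = 1
x_1 = 0.5625, f(x_1) = 0.177979, coefficient = 4
x_2 = 0.8750, f(x_2) = 0.669922, coefficient = 2
x_3 = 1.1875, f(x_3) = 1.674561, coefficient = 4
x_4 = 1.5000, f(x_4) = 3.375000, coefficient = 1

I ≈ (0.312500/3) × 12.140625 = 1.264648
Exact value: 1.264648
Error: 0.000000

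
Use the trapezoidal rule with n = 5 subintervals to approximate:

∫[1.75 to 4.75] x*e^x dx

f(x) = x*e^x
a = 1.75, b = 4.75, n = 5
h = (b - a)/n = 0.600000

Trapezoidal rule: (h/2)[f(x₀) + 2f(x₁) + 2f(x₂) + ... + f(xₙ)]

x_0 = 1.7500, f(x_0) = 10.070555, coefficient = 1
x_1 = 2.3500, f(x_1) = 24.641089, coefficient = 2
x_2 = 2.9500, f(x_2) = 56.362563, coefficient = 2
x_3 = 3.5500, f(x_3) = 123.587277, coefficient = 2
x_4 = 4.1500, f(x_4) = 263.251101, coefficient = 2
x_5 = 4.7500, f(x_5) = 549.025352, coefficient = 1

I ≈ (0.600000/2) × 1494.779968 = 448.433990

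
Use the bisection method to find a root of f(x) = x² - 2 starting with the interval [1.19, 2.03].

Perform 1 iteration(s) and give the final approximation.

f(x) = x² - 2
Initial interval: [1.19, 2.03]

Iteration 1:
  c_1 = (1.190000 + 2.030000)/2 = 1.610000
  f(c_1) = f(1.610000) = 0.592100
  f(a) × f(c) < 0, new interval: [1.190000, 1.610000]

After 1 iteration(s), the approximation is c_1 = 1.610000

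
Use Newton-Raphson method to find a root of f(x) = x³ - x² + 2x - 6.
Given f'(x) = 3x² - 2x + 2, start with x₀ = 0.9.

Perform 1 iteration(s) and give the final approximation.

f(x) = x³ - x² + 2x - 6
f'(x) = 3x² - 2x + 2
x₀ = 0.9

Newton-Raphson formula: x_{n+1} = x_n - f(x_n)/f'(x_n)

Iteration 1:
  f(0.900000) = -4.281000
  f'(0.900000) = 2.630000
  x_1 = 0.900000 - (-4.281000)/2.630000 = 2.527757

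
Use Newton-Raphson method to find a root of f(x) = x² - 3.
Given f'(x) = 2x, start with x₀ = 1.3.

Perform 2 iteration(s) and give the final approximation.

f(x) = x² - 3
f'(x) = 2x
x₀ = 1.3

Newton-Raphson formula: x_{n+1} = x_n - f(x_n)/f'(x_n)

Iteration 1:
  f(1.300000) = -1.310000
  f'(1.300000) = 2.600000
  x_1 = 1.300000 - (-1.310000)/2.600000 = 1.803846
Iteration 2:
  f(1.803846) = 0.253861
  f'(1.803846) = 3.607692
  x_2 = 1.803846 - 0.253861/3.607692 = 1.733480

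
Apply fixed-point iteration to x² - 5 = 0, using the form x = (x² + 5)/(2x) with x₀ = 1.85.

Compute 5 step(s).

Equation: x² - 5 = 0
Fixed-point form: x = (x² + 5)/(2x)
x₀ = 1.85

x_1 = g(1.850000) = 2.276351
x_2 = g(2.276351) = 2.236424
x_3 = g(2.236424) = 2.236068
x_4 = g(2.236068) = 2.236068
x_5 = g(2.236068) = 2.236068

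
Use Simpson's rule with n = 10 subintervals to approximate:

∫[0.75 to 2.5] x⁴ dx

f(x) = x⁴
a = 0.75, b = 2.5, n = 10
h = (b - a)/n = 0.175000

Simpson's rule: (h/3)[f(x₀) + 4f(x₁) + 2f(x₂) + ... + f(xₙ)]

x_0 = 0.7500, f(x_0) = 0.316406, coefficient = 1
x_1 = 0.9250, f(x_1) = 0.732094, coefficient = 4
x_2 = 1.1000, f(x_2) = 1.464100, coefficient = 2
x_3 = 1.2750, f(x_3) = 2.642657, coefficient = 4
x_4 = 1.4500, f(x_4) = 4.420506, coefficient = 2
x_5 = 1.6250, f(x_5) = 6.972900, coefficient = 4
x_6 = 1.8000, f(x_6) = 10.497600, coefficient = 2
x_7 = 1.9750, f(x_7) = 15.214875, coefficient = 4
x_8 = 2.1500, f(x_8) = 21.367506, coefficient = 2
x_9 = 2.3250, f(x_9) = 29.220782, coefficient = 4
x_10 = 2.5000, f(x_10) = 39.062500, coefficient = 1

I ≈ (0.175000/3) × 334.011564 = 19.484008
Exact value: 19.483789
Error: 0.000219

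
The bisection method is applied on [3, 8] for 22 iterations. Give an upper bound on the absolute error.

Bisection error bound: |error| ≤ (b-a)/2^n
|error| ≤ (8 - 3)/2^22 = 5/2^22
|error| ≤ 0.0000011921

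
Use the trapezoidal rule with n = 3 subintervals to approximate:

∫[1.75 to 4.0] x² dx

f(x) = x²
a = 1.75, b = 4.0, n = 3
h = (b - a)/n = 0.750000

Trapezoidal rule: (h/2)[f(x₀) + 2f(x₁) + 2f(x₂) + ... + f(xₙ)]

x_0 = 1.7500, f(x_0) = 3.062500, coefficient = 1
x_1 = 2.5000, f(x_1) = 6.250000, coefficient = 2
x_2 = 3.2500, f(x_2) = 10.562500, coefficient = 2
x_3 = 4.0000, f(x_3) = 16.000000, coefficient = 1

I ≈ (0.750000/2) × 52.687500 = 19.757812
Exact value: 19.546875
Error: 0.210938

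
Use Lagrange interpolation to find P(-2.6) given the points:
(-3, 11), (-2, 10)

Lagrange interpolation formula:
P(x) = Σ yᵢ × Lᵢ(x)
where Lᵢ(x) = Π_{j≠i} (x - xⱼ)/(xᵢ - xⱼ)

L_0(-2.6) = (-2.6 - (-2))/(-3 - (-2)) = 0.600000
L_1(-2.6) = (-2.6 - (-3))/(-2 - (-3)) = 0.400000

P(-2.6) = 11×L_0(-2.6) + 10×L_1(-2.6)
P(-2.6) = 10.600000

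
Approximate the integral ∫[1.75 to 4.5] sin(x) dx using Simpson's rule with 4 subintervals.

f(x) = sin(x)
a = 1.75, b = 4.5, n = 4
h = (b - a)/n = 0.687500

Simpson's rule: (h/3)[f(x₀) + 4f(x₁) + 2f(x₂) + ... + f(xₙ)]

x_0 = 1.7500, f(x_0) = 0.983986, coefficient = 1
x_1 = 2.4375, f(x_1) = 0.647343, coefficient = 4
x_2 = 3.1250, f(x_2) = 0.016592, coefficient = 2
x_3 = 3.8125, f(x_3) = -0.621697, coefficient = 4
x_4 = 4.5000, f(x_4) = -0.977530, coefficient = 1

I ≈ (0.687500/3) × 0.142222 = 0.032593
Exact value: 0.032550
Error: 0.000043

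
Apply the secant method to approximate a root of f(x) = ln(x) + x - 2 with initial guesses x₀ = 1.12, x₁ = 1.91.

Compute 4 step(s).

f(x) = ln(x) + x - 2
x₀ = 1.12, x₁ = 1.91

Secant formula: x_{n+1} = x_n - f(x_n)(x_n - x_{n-1})/(f(x_n) - f(x_{n-1}))

Iteration 1:
  f(1.120000) = -0.766671
  f(1.910000) = 0.557103
  x_2 = 1.910000 - 0.557103×(1.910000 - 1.120000)/(0.557103 - (-0.766671))
       = 1.577533
Iteration 2:
  f(1.910000) = 0.557103
  f(1.577533) = 0.033395
  x_3 = 1.577533 - 0.033395×(1.577533 - 1.910000)/(0.033395 - 0.557103)
       = 1.556333
Iteration 3:
  f(1.577533) = 0.033395
  f(1.556333) = -0.001335
  x_4 = 1.556333 - (-0.001335)×(1.556333 - 1.577533)/(-0.001335 - 0.033395)
       = 1.557148
Iteration 4:
  f(1.556333) = -0.001335
  f(1.557148) = 0.000003
  x_5 = 1.557148 - 0.000003×(1.557148 - 1.556333)/(0.000003 - (-0.001335))
       = 1.557146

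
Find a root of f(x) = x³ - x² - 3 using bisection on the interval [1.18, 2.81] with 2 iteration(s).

f(x) = x³ - x² - 3
Initial interval: [1.18, 2.81]

Iteration 1:
  c_1 = (1.180000 + 2.810000)/2 = 1.995000
  f(c_1) = f(1.995000) = 0.960125
  f(a) × f(c) < 0, new interval: [1.180000, 1.995000]
Iteration 2:
  c_2 = (1.180000 + 1.995000)/2 = 1.587500
  f(c_2) = f(1.587500) = -1.519408
  f(a) × f(c) ≥ 0, new interval: [1.587500, 1.995000]

After 2 iteration(s), the approximation is c_2 = 1.587500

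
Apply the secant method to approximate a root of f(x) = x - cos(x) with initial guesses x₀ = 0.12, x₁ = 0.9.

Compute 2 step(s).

f(x) = x - cos(x)
x₀ = 0.12, x₁ = 0.9

Secant formula: x_{n+1} = x_n - f(x_n)(x_n - x_{n-1})/(f(x_n) - f(x_{n-1}))

Iteration 1:
  f(0.120000) = -0.872809
  f(0.900000) = 0.278390
  x_2 = 0.900000 - 0.278390×(0.900000 - 0.120000)/(0.278390 - (-0.872809))
       = 0.711376
Iteration 2:
  f(0.900000) = 0.278390
  f(0.711376) = -0.046089
  x_3 = 0.711376 - (-0.046089)×(0.711376 - 0.900000)/(-0.046089 - 0.278390)
       = 0.738168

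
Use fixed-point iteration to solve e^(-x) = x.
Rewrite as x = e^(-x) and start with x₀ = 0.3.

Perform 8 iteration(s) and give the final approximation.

Equation: e^(-x) = x
Fixed-point form: x = e^(-x)
x₀ = 0.3

x_1 = g(0.300000) = 0.740818
x_2 = g(0.740818) = 0.476724
x_3 = g(0.476724) = 0.620814
x_4 = g(0.620814) = 0.537507
x_5 = g(0.537507) = 0.584203
x_6 = g(0.584203) = 0.557550
x_7 = g(0.557550) = 0.572610
x_8 = g(0.572610) = 0.564051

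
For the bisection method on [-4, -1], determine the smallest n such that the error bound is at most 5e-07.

We need (b-a)/2^n ≤ 5e-07
(-1 - (-4))/2^n ≤ 5e-07
3/2^n ≤ 5e-07
2^n ≥ 6000000
n ≥ log₂(6000000) = 22.52
n ≥ 23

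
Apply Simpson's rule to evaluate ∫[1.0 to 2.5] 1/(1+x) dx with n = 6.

f(x) = 1/(1+x)
a = 1.0, b = 2.5, n = 6
h = (b - a)/n = 0.250000

Simpson's rule: (h/3)[f(x₀) + 4f(x₁) + 2f(x₂) + ... + f(xₙ)]

x_0 = 1.0000, f(x_0) = 0.500000, coefficient = 1
x_1 = 1.2500, f(x_1) = 0.444444, coefficient = 4
x_2 = 1.5000, f(x_2) = 0.400000, coefficient = 2
x_3 = 1.7500, f(x_3) = 0.363636, coefficient = 4
x_4 = 2.0000, f(x_4) = 0.333333, coefficient = 2
x_5 = 2.2500, f(x_5) = 0.307692, coefficient = 4
x_6 = 2.5000, f(x_6) = 0.285714, coefficient = 1

I ≈ (0.250000/3) × 6.715473 = 0.559623
Exact value: 0.559616
Error: 0.000007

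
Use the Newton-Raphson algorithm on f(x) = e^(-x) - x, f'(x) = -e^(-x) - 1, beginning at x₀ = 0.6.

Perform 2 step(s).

f(x) = e^(-x) - x
f'(x) = -e^(-x) - 1
x₀ = 0.6

Newton-Raphson formula: x_{n+1} = x_n - f(x_n)/f'(x_n)

Iteration 1:
  f(0.600000) = -0.051188
  f'(0.600000) = -1.548812
  x_1 = 0.600000 - (-0.051188)/(-1.548812) = 0.566950
Iteration 2:
  f(0.566950) = 0.000303
  f'(0.566950) = -1.567253
  x_2 = 0.566950 - 0.000303/(-1.567253) = 0.567143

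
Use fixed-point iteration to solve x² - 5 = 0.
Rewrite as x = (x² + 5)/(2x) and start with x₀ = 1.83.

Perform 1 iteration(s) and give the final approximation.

Equation: x² - 5 = 0
Fixed-point form: x = (x² + 5)/(2x)
x₀ = 1.83

x_1 = g(1.830000) = 2.281120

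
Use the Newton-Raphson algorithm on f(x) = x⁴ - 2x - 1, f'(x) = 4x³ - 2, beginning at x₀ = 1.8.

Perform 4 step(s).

f(x) = x⁴ - 2x - 1
f'(x) = 4x³ - 2
x₀ = 1.8

Newton-Raphson formula: x_{n+1} = x_n - f(x_n)/f'(x_n)

Iteration 1:
  f(1.800000) = 5.897600
  f'(1.800000) = 21.328000
  x_1 = 1.800000 - 5.897600/21.328000 = 1.523481
Iteration 2:
  f(1.523481) = 1.340051
  f'(1.523481) = 12.143960
  x_2 = 1.523481 - 1.340051/12.143960 = 1.413134
Iteration 3:
  f(1.413134) = 0.161530
  f'(1.413134) = 9.287812
  x_3 = 1.413134 - 0.161530/9.287812 = 1.395742
Iteration 4:
  f(1.395742) = 0.003594
  f'(1.395742) = 8.876160
  x_4 = 1.395742 - 0.003594/8.876160 = 1.395337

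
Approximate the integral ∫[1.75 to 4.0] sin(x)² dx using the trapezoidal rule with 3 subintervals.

f(x) = sin(x)²
a = 1.75, b = 4.0, n = 3
h = (b - a)/n = 0.750000

Trapezoidal rule: (h/2)[f(x₀) + 2f(x₁) + 2f(x₂) + ... + f(xₙ)]

x_0 = 1.7500, f(x_0) = 0.968228, coefficient = 1
x_1 = 2.5000, f(x_1) = 0.358169, coefficient = 2
x_2 = 3.2500, f(x_2) = 0.011706, coefficient = 2
x_3 = 4.0000, f(x_3) = 0.572750, coefficient = 1

I ≈ (0.750000/2) × 2.280729 = 0.855273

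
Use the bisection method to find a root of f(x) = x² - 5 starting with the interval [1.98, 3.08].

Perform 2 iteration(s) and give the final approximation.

f(x) = x² - 5
Initial interval: [1.98, 3.08]

Iteration 1:
  c_1 = (1.980000 + 3.080000)/2 = 2.530000
  f(c_1) = f(2.530000) = 1.400900
  f(a) × f(c) < 0, new interval: [1.980000, 2.530000]
Iteration 2:
  c_2 = (1.980000 + 2.530000)/2 = 2.255000
  f(c_2) = f(2.255000) = 0.085025
  f(a) × f(c) < 0, new interval: [1.980000, 2.255000]

After 2 iteration(s), the approximation is c_2 = 2.255000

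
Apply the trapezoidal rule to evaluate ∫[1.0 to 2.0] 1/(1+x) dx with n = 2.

f(x) = 1/(1+x)
a = 1.0, b = 2.0, n = 2
h = (b - a)/n = 0.500000

Trapezoidal rule: (h/2)[f(x₀) + 2f(x₁) + 2f(x₂) + ... + f(xₙ)]

x_0 = 1.0000, f(x_0) = 0.500000, coefficient = 1
x_1 = 1.5000, f(x_1) = 0.400000, coefficient = 2
x_2 = 2.0000, f(x_2) = 0.333333, coefficient = 1

I ≈ (0.500000/2) × 1.633333 = 0.408333
Exact value: 0.405465
Error: 0.002868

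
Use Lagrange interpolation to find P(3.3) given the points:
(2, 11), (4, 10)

Lagrange interpolation formula:
P(x) = Σ yᵢ × Lᵢ(x)
where Lᵢ(x) = Π_{j≠i} (x - xⱼ)/(xᵢ - xⱼ)

L_0(3.3) = (3.3 - 4)/(2 - 4) = 0.350000
L_1(3.3) = (3.3 - 2)/(4 - 2) = 0.650000

P(3.3) = 11×L_0(3.3) + 10×L_1(3.3)
P(3.3) = 10.350000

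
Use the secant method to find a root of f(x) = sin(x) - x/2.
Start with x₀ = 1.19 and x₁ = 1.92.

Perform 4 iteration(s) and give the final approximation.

f(x) = sin(x) - x/2
x₀ = 1.19, x₁ = 1.92

Secant formula: x_{n+1} = x_n - f(x_n)(x_n - x_{n-1})/(f(x_n) - f(x_{n-1}))

Iteration 1:
  f(1.190000) = 0.333369
  f(1.920000) = -0.020355
  x_2 = 1.920000 - (-0.020355)×(1.920000 - 1.190000)/(-0.020355 - 0.333369)
       = 1.877993
Iteration 2:
  f(1.920000) = -0.020355
  f(1.877993) = 0.014188
  x_3 = 1.877993 - 0.014188×(1.877993 - 1.920000)/(0.014188 - (-0.020355))
       = 1.895247
Iteration 3:
  f(1.877993) = 0.014188
  f(1.895247) = 0.000202
  x_4 = 1.895247 - 0.000202×(1.895247 - 1.877993)/(0.000202 - 0.014188)
       = 1.895497
Iteration 4:
  f(1.895247) = 0.000202
  f(1.895497) = -0.000002
  x_5 = 1.895497 - (-0.000002)×(1.895497 - 1.895247)/(-0.000002 - 0.000202)
       = 1.895494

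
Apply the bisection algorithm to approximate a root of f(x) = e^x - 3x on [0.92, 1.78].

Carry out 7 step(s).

f(x) = e^x - 3x
Initial interval: [0.92, 1.78]

Iteration 1:
  c_1 = (0.920000 + 1.780000)/2 = 1.350000
  f(c_1) = f(1.350000) = -0.192574
  f(a) × f(c) ≥ 0, new interval: [1.350000, 1.780000]
Iteration 2:
  c_2 = (1.350000 + 1.780000)/2 = 1.565000
  f(c_2) = f(1.565000) = 0.087675
  f(a) × f(c) < 0, new interval: [1.350000, 1.565000]
Iteration 3:
  c_3 = (1.350000 + 1.565000)/2 = 1.457500
  f(c_3) = f(1.457500) = -0.077292
  f(a) × f(c) ≥ 0, new interval: [1.457500, 1.565000]
Iteration 4:
  c_4 = (1.457500 + 1.565000)/2 = 1.511250
  f(c_4) = f(1.511250) = -0.001357
  f(a) × f(c) ≥ 0, new interval: [1.511250, 1.565000]
Iteration 5:
  c_5 = (1.511250 + 1.565000)/2 = 1.538125
  f(c_5) = f(1.538125) = 0.041477
  f(a) × f(c) < 0, new interval: [1.511250, 1.538125]
Iteration 6:
  c_6 = (1.511250 + 1.538125)/2 = 1.524687
  f(c_6) = f(1.524687) = 0.019645
  f(a) × f(c) < 0, new interval: [1.511250, 1.524687]
Iteration 7:
  c_7 = (1.511250 + 1.524687)/2 = 1.517969
  f(c_7) = f(1.517969) = 0.009041
  f(a) × f(c) < 0, new interval: [1.511250, 1.517969]

After 7 iteration(s), the approximation is c_7 = 1.517969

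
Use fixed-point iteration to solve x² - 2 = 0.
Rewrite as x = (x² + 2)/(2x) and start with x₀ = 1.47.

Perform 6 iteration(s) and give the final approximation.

Equation: x² - 2 = 0
Fixed-point form: x = (x² + 2)/(2x)
x₀ = 1.47

x_1 = g(1.470000) = 1.415272
x_2 = g(1.415272) = 1.414214
x_3 = g(1.414214) = 1.414214
x_4 = g(1.414214) = 1.414214
x_5 = g(1.414214) = 1.414214
x_6 = g(1.414214) = 1.414214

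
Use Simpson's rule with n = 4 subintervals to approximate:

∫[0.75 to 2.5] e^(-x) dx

f(x) = e^(-x)
a = 0.75, b = 2.5, n = 4
h = (b - a)/n = 0.437500

Simpson's rule: (h/3)[f(x₀) + 4f(x₁) + 2f(x₂) + ... + f(xₙ)]

x_0 = 0.7500, f(x_0) = 0.472367, coefficient = 1
x_1 = 1.1875, f(x_1) = 0.304983, coefficient = 4
x_2 = 1.6250, f(x_2) = 0.196912, coefficient = 2
x_3 = 2.0625, f(x_3) = 0.127136, coefficient = 4
x_4 = 2.5000, f(x_4) = 0.082085, coefficient = 1

I ≈ (0.437500/3) × 2.676749 = 0.390359
Exact value: 0.390282
Error: 0.000078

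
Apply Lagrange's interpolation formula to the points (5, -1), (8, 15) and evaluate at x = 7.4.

Lagrange interpolation formula:
P(x) = Σ yᵢ × Lᵢ(x)
where Lᵢ(x) = Π_{j≠i} (x - xⱼ)/(xᵢ - xⱼ)

L_0(7.4) = (7.4 - 8)/(5 - 8) = 0.200000
L_1(7.4) = (7.4 - 5)/(8 - 5) = 0.800000

P(7.4) = (-1)×L_0(7.4) + 15×L_1(7.4)
P(7.4) = 11.800000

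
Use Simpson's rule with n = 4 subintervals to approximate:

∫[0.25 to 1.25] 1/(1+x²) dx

f(x) = 1/(1+x²)
a = 0.25, b = 1.25, n = 4
h = (b - a)/n = 0.250000

Simpson's rule: (h/3)[f(x₀) + 4f(x₁) + 2f(x₂) + ... + f(xₙ)]

x_0 = 0.2500, f(x_0) = 0.941176, coefficient = 1
x_1 = 0.5000, f(x_1) = 0.800000, coefficient = 4
x_2 = 0.7500, f(x_2) = 0.640000, coefficient = 2
x_3 = 1.0000, f(x_3) = 0.500000, coefficient = 4
x_4 = 1.2500, f(x_4) = 0.390244, coefficient = 1

I ≈ (0.250000/3) × 7.811420 = 0.650952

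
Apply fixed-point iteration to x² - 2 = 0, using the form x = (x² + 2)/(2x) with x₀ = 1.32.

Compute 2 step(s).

Equation: x² - 2 = 0
Fixed-point form: x = (x² + 2)/(2x)
x₀ = 1.32

x_1 = g(1.320000) = 1.417576
x_2 = g(1.417576) = 1.414218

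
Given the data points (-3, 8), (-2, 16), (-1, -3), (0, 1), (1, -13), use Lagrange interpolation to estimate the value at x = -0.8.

Lagrange interpolation formula:
P(x) = Σ yᵢ × Lᵢ(x)
where Lᵢ(x) = Π_{j≠i} (x - xⱼ)/(xᵢ - xⱼ)

L_0(-0.8) = (-0.8 - (-2))/(-3 - (-2)) × (-0.8 - (-1))/(-3 - (-1)) × (-0.8 - 0)/(-3 - 0) × (-0.8 - 1)/(-3 - 1) = 0.014400
L_1(-0.8) = (-0.8 - (-3))/(-2 - (-3)) × (-0.8 - (-1))/(-2 - (-1)) × (-0.8 - 0)/(-2 - 0) × (-0.8 - 1)/(-2 - 1) = -0.105600
L_2(-0.8) = (-0.8 - (-3))/(-1 - (-3)) × (-0.8 - (-2))/(-1 - (-2)) × (-0.8 - 0)/(-1 - 0) × (-0.8 - 1)/(-1 - 1) = 0.950400
L_3(-0.8) = (-0.8 - (-3))/(0 - (-3)) × (-0.8 - (-2))/(0 - (-2)) × (-0.8 - (-1))/(0 - (-1)) × (-0.8 - 1)/(0 - 1) = 0.158400
L_4(-0.8) = (-0.8 - (-3))/(1 - (-3)) × (-0.8 - (-2))/(1 - (-2)) × (-0.8 - (-1))/(1 - (-1)) × (-0.8 - 0)/(1 - 0) = -0.017600

P(-0.8) = 8×L_0(-0.8) + 16×L_1(-0.8) + (-3)×L_2(-0.8) + 1×L_3(-0.8) + (-13)×L_4(-0.8)
P(-0.8) = -4.038400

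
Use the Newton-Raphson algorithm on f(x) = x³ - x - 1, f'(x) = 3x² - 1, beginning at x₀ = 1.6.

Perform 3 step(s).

f(x) = x³ - x - 1
f'(x) = 3x² - 1
x₀ = 1.6

Newton-Raphson formula: x_{n+1} = x_n - f(x_n)/f'(x_n)

Iteration 1:
  f(1.600000) = 1.496000
  f'(1.600000) = 6.680000
  x_1 = 1.600000 - 1.496000/6.680000 = 1.376048
Iteration 2:
  f(1.376048) = 0.229510
  f'(1.376048) = 4.680524
  x_2 = 1.376048 - 0.229510/4.680524 = 1.327013
Iteration 3:
  f(1.327013) = 0.009808
  f'(1.327013) = 4.282890
  x_3 = 1.327013 - 0.009808/4.282890 = 1.324723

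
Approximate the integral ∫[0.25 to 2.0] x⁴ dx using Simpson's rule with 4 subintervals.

f(x) = x⁴
a = 0.25, b = 2.0, n = 4
h = (b - a)/n = 0.437500

Simpson's rule: (h/3)[f(x₀) + 4f(x₁) + 2f(x₂) + ... + f(xₙ)]

x_0 = 0.2500, f(x_0) = 0.003906, coefficient = 1
x_1 = 0.6875, f(x_1) = 0.223404, coefficient = 4
x_2 = 1.1250, f(x_2) = 1.601807, coefficient = 2
x_3 = 1.5625, f(x_3) = 5.960464, coefficient = 4
x_4 = 2.0000, f(x_4) = 16.000000, coefficient = 1

I ≈ (0.437500/3) × 43.942993 = 6.408353
Exact value: 6.399805
Error: 0.008548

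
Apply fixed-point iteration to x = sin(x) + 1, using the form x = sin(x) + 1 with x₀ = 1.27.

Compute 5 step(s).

Equation: x = sin(x) + 1
Fixed-point form: x = sin(x) + 1
x₀ = 1.27

x_1 = g(1.270000) = 1.955101
x_2 = g(1.955101) = 1.927059
x_3 = g(1.927059) = 1.937207
x_4 = g(1.937207) = 1.933619
x_5 = g(1.933619) = 1.934899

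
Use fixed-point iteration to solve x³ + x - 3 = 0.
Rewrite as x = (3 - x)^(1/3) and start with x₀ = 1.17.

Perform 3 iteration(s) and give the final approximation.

Equation: x³ + x - 3 = 0
Fixed-point form: x = (3 - x)^(1/3)
x₀ = 1.17

x_1 = g(1.170000) = 1.223161
x_2 = g(1.223161) = 1.211200
x_3 = g(1.211200) = 1.213912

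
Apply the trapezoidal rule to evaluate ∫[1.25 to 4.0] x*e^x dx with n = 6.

f(x) = x*e^x
a = 1.25, b = 4.0, n = 6
h = (b - a)/n = 0.458333

Trapezoidal rule: (h/2)[f(x₀) + 2f(x₁) + 2f(x₂) + ... + f(xₙ)]

x_0 = 1.2500, f(x_0) = 4.362929, coefficient = 1
x_1 = 1.7083, f(x_1) = 9.429580, coefficient = 2
x_2 = 2.1667, f(x_2) = 18.913133, coefficient = 2
x_3 = 2.6250, f(x_3) = 36.237007, coefficient = 2
x_4 = 3.0833, f(x_4) = 67.312409, coefficient = 2
x_5 = 3.5417, f(x_5) = 122.273959, coefficient = 2
x_6 = 4.0000, f(x_6) = 218.392600, coefficient = 1

I ≈ (0.458333/2) × 731.087705 = 167.540932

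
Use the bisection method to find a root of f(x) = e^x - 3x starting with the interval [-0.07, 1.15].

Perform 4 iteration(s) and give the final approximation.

f(x) = e^x - 3x
Initial interval: [-0.07, 1.15]

Iteration 1:
  c_1 = (-0.070000 + 1.150000)/2 = 0.540000
  f(c_1) = f(0.540000) = 0.096007
  f(a) × f(c) ≥ 0, new interval: [0.540000, 1.150000]
Iteration 2:
  c_2 = (0.540000 + 1.150000)/2 = 0.845000
  f(c_2) = f(0.845000) = -0.207022
  f(a) × f(c) < 0, new interval: [0.540000, 0.845000]
Iteration 3:
  c_3 = (0.540000 + 0.845000)/2 = 0.692500
  f(c_3) = f(0.692500) = -0.078794
  f(a) × f(c) < 0, new interval: [0.540000, 0.692500]
Iteration 4:
  c_4 = (0.540000 + 0.692500)/2 = 0.616250
  f(c_4) = f(0.616250) = 0.003220
  f(a) × f(c) ≥ 0, new interval: [0.616250, 0.692500]

After 4 iteration(s), the approximation is c_4 = 0.616250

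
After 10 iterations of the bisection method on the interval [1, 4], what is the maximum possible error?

Bisection error bound: |error| ≤ (b-a)/2^n
|error| ≤ (4 - 1)/2^10 = 3/2^10
|error| ≤ 0.0029296875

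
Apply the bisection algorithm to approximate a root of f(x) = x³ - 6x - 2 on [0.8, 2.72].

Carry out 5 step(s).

f(x) = x³ - 6x - 2
Initial interval: [0.8, 2.72]

Iteration 1:
  c_1 = (0.800000 + 2.720000)/2 = 1.760000
  f(c_1) = f(1.760000) = -7.108224
  f(a) × f(c) ≥ 0, new interval: [1.760000, 2.720000]
Iteration 2:
  c_2 = (1.760000 + 2.720000)/2 = 2.240000
  f(c_2) = f(2.240000) = -4.200576
  f(a) × f(c) ≥ 0, new interval: [2.240000, 2.720000]
Iteration 3:
  c_3 = (2.240000 + 2.720000)/2 = 2.480000
  f(c_3) = f(2.480000) = -1.627008
  f(a) × f(c) ≥ 0, new interval: [2.480000, 2.720000]
Iteration 4:
  c_4 = (2.480000 + 2.720000)/2 = 2.600000
  f(c_4) = f(2.600000) = -0.024000
  f(a) × f(c) ≥ 0, new interval: [2.600000, 2.720000]
Iteration 5:
  c_5 = (2.600000 + 2.720000)/2 = 2.660000
  f(c_5) = f(2.660000) = 0.861096
  f(a) × f(c) < 0, new interval: [2.600000, 2.660000]

After 5 iteration(s), the approximation is c_5 = 2.660000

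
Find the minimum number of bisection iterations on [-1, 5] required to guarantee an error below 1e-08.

We need (b-a)/2^n ≤ 1e-08
(5 - (-1))/2^n ≤ 1e-08
6/2^n ≤ 1e-08
2^n ≥ 600000000
n ≥ log₂(600000000) = 29.16
n ≥ 30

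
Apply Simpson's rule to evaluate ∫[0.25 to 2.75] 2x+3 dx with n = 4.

f(x) = 2x+3
a = 0.25, b = 2.75, n = 4
h = (b - a)/n = 0.625000

Simpson's rule: (h/3)[f(x₀) + 4f(x₁) + 2f(x₂) + ... + f(xₙ)]

x_0 = 0.2500, f(x_0) = 3.500000, coefficient = 1
x_1 = 0.8750, f(x_1) = 4.750000, coefficient = 4
x_2 = 1.5000, f(x_2) = 6.000000, coefficient = 2
x_3 = 2.1250, f(x_3) = 7.250000, coefficient = 4
x_4 = 2.7500, f(x_4) = 8.500000, coefficient = 1

I ≈ (0.625000/3) × 72.000000 = 15.000000
Exact value: 15.000000
Error: 0.000000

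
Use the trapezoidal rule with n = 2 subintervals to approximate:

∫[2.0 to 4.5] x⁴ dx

f(x) = x⁴
a = 2.0, b = 4.5, n = 2
h = (b - a)/n = 1.250000

Trapezoidal rule: (h/2)[f(x₀) + 2f(x₁) + 2f(x₂) + ... + f(xₙ)]

x_0 = 2.0000, f(x_0) = 16.000000, coefficient = 1
x_1 = 3.2500, f(x_1) = 111.566406, coefficient = 2
x_2 = 4.5000, f(x_2) = 410.062500, coefficient = 1

I ≈ (1.250000/2) × 649.195312 = 405.747070
Exact value: 362.656250
Error: 43.090820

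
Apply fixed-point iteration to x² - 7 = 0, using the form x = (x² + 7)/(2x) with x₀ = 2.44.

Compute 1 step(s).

Equation: x² - 7 = 0
Fixed-point form: x = (x² + 7)/(2x)
x₀ = 2.44

x_1 = g(2.440000) = 2.654426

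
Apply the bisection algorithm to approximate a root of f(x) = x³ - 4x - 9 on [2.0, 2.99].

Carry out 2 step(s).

f(x) = x³ - 4x - 9
Initial interval: [2.0, 2.99]

Iteration 1:
  c_1 = (2.000000 + 2.990000)/2 = 2.495000
  f(c_1) = f(2.495000) = -3.448563
  f(a) × f(c) ≥ 0, new interval: [2.495000, 2.990000]
Iteration 2:
  c_2 = (2.495000 + 2.990000)/2 = 2.742500
  f(c_2) = f(2.742500) = 0.657182
  f(a) × f(c) < 0, new interval: [2.495000, 2.742500]

After 2 iteration(s), the approximation is c_2 = 2.742500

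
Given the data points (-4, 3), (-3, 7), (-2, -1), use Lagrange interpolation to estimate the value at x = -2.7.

Lagrange interpolation formula:
P(x) = Σ yᵢ × Lᵢ(x)
where Lᵢ(x) = Π_{j≠i} (x - xⱼ)/(xᵢ - xⱼ)

L_0(-2.7) = (-2.7 - (-3))/(-4 - (-3)) × (-2.7 - (-2))/(-4 - (-2)) = -0.105000
L_1(-2.7) = (-2.7 - (-4))/(-3 - (-4)) × (-2.7 - (-2))/(-3 - (-2)) = 0.910000
L_2(-2.7) = (-2.7 - (-4))/(-2 - (-4)) × (-2.7 - (-3))/(-2 - (-3)) = 0.195000

P(-2.7) = 3×L_0(-2.7) + 7×L_1(-2.7) + (-1)×L_2(-2.7)
P(-2.7) = 5.860000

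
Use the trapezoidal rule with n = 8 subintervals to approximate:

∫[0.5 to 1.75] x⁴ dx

f(x) = x⁴
a = 0.5, b = 1.75, n = 8
h = (b - a)/n = 0.156250

Trapezoidal rule: (h/2)[f(x₀) + 2f(x₁) + 2f(x₂) + ... + f(xₙ)]

x_0 = 0.5000, f(x_0) = 0.062500, coefficient = 1
x_1 = 0.6562, f(x_1) = 0.185472, coefficient = 2
x_2 = 0.8125, f(x_2) = 0.435806, coefficient = 2
x_3 = 0.9688, f(x_3) = 0.880738, coefficient = 2
x_4 = 1.1250, f(x_4) = 1.601807, coefficient = 2
x_5 = 1.2812, f(x_5) = 2.694856, coefficient = 2
x_6 = 1.4375, f(x_6) = 4.270035, coefficient = 2
x_7 = 1.5938, f(x_7) = 6.451798, coefficient = 2
x_8 = 1.7500, f(x_8) = 9.378906, coefficient = 1

I ≈ (0.156250/2) × 42.482430 = 3.318940
Exact value: 3.276367
Error: 0.042573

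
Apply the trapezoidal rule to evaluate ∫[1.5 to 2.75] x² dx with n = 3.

f(x) = x²
a = 1.5, b = 2.75, n = 3
h = (b - a)/n = 0.416667

Trapezoidal rule: (h/2)[f(x₀) + 2f(x₁) + 2f(x₂) + ... + f(xₙ)]

x_0 = 1.5000, f(x_0) = 2.250000, coefficient = 1
x_1 = 1.9167, f(x_1) = 3.673611, coefficient = 2
x_2 = 2.3333, f(x_2) = 5.444444, coefficient = 2
x_3 = 2.7500, f(x_3) = 7.562500, coefficient = 1

I ≈ (0.416667/2) × 28.048611 = 5.843461
Exact value: 5.807292
Error: 0.036169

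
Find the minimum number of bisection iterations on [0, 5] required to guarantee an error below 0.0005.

We need (b-a)/2^n ≤ 0.0005
(5 - 0)/2^n ≤ 0.0005
5/2^n ≤ 0.0005
2^n ≥ 10000
n ≥ log₂(10000) = 13.29
n ≥ 14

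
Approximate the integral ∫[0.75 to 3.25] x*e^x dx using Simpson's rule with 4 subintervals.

f(x) = x*e^x
a = 0.75, b = 3.25, n = 4
h = (b - a)/n = 0.625000

Simpson's rule: (h/3)[f(x₀) + 4f(x₁) + 2f(x₂) + ... + f(xₙ)]

x_0 = 0.7500, f(x_0) = 1.587750, coefficient = 1
x_1 = 1.3750, f(x_1) = 5.438230, coefficient = 4
x_2 = 2.0000, f(x_2) = 14.778112, coefficient = 2
x_3 = 2.6250, f(x_3) = 36.237007, coefficient = 4
x_4 = 3.2500, f(x_4) = 83.818605, coefficient = 1

I ≈ (0.625000/3) × 281.663530 = 58.679902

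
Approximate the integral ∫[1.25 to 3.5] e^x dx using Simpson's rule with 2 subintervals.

f(x) = e^x
a = 1.25, b = 3.5, n = 2
h = (b - a)/n = 1.125000

Simpson's rule: (h/3)[f(x₀) + 4f(x₁) + 2f(x₂) + ... + f(xₙ)]

x_0 = 1.2500, f(x_0) = 3.490343, coefficient = 1
x_1 = 2.3750, f(x_1) = 10.751013, coefficient = 4
x_2 = 3.5000, f(x_2) = 33.115452, coefficient = 1

I ≈ (1.125000/3) × 79.609848 = 29.853693
Exact value: 29.625109
Error: 0.228584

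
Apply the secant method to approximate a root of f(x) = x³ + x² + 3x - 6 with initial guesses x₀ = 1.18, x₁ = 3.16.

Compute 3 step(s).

f(x) = x³ + x² + 3x - 6
x₀ = 1.18, x₁ = 3.16

Secant formula: x_{n+1} = x_n - f(x_n)(x_n - x_{n-1})/(f(x_n) - f(x_{n-1}))

Iteration 1:
  f(1.180000) = 0.575432
  f(3.160000) = 45.020096
  x_2 = 3.160000 - 45.020096×(3.160000 - 1.180000)/(45.020096 - 0.575432)
       = 1.154365
Iteration 2:
  f(3.160000) = 45.020096
  f(1.154365) = 0.333909
  x_3 = 1.154365 - 0.333909×(1.154365 - 3.160000)/(0.333909 - 45.020096)
       = 1.139378
Iteration 3:
  f(1.154365) = 0.333909
  f(1.139378) = 0.195436
  x_4 = 1.139378 - 0.195436×(1.139378 - 1.154365)/(0.195436 - 0.333909)
       = 1.118226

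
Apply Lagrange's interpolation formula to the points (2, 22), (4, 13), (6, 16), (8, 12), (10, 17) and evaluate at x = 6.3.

Lagrange interpolation formula:
P(x) = Σ yᵢ × Lᵢ(x)
where Lᵢ(x) = Π_{j≠i} (x - xⱼ)/(xᵢ - xⱼ)

L_0(6.3) = (6.3 - 4)/(2 - 4) × (6.3 - 6)/(2 - 6) × (6.3 - 8)/(2 - 8) × (6.3 - 10)/(2 - 10) = 0.011302
L_1(6.3) = (6.3 - 2)/(4 - 2) × (6.3 - 6)/(4 - 6) × (6.3 - 8)/(4 - 8) × (6.3 - 10)/(4 - 10) = -0.084522
L_2(6.3) = (6.3 - 2)/(6 - 2) × (6.3 - 4)/(6 - 4) × (6.3 - 8)/(6 - 8) × (6.3 - 10)/(6 - 10) = 0.972002
L_3(6.3) = (6.3 - 2)/(8 - 2) × (6.3 - 4)/(8 - 4) × (6.3 - 6)/(8 - 6) × (6.3 - 10)/(8 - 10) = 0.114353
L_4(6.3) = (6.3 - 2)/(10 - 2) × (6.3 - 4)/(10 - 4) × (6.3 - 6)/(10 - 6) × (6.3 - 8)/(10 - 8) = -0.013135

P(6.3) = 22×L_0(6.3) + 13×L_1(6.3) + 16×L_2(6.3) + 12×L_3(6.3) + 17×L_4(6.3)
P(6.3) = 15.850832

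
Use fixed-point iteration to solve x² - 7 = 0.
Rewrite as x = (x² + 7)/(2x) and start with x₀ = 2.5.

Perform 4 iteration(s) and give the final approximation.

Equation: x² - 7 = 0
Fixed-point form: x = (x² + 7)/(2x)
x₀ = 2.5

x_1 = g(2.500000) = 2.650000
x_2 = g(2.650000) = 2.645755
x_3 = g(2.645755) = 2.645751
x_4 = g(2.645751) = 2.645751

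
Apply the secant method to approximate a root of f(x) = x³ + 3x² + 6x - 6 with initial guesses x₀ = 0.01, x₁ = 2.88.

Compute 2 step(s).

f(x) = x³ + 3x² + 6x - 6
x₀ = 0.01, x₁ = 2.88

Secant formula: x_{n+1} = x_n - f(x_n)(x_n - x_{n-1})/(f(x_n) - f(x_{n-1}))

Iteration 1:
  f(0.010000) = -5.939699
  f(2.880000) = 60.051072
  x_2 = 2.880000 - 60.051072×(2.880000 - 0.010000)/(60.051072 - (-5.939699))
       = 0.268323
Iteration 2:
  f(2.880000) = 60.051072
  f(0.268323) = -4.154752
  x_3 = 0.268323 - (-4.154752)×(0.268323 - 2.880000)/(-4.154752 - 60.051072)
       = 0.437324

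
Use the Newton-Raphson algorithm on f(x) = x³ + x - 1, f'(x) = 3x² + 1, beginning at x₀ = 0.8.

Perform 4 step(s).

f(x) = x³ + x - 1
f'(x) = 3x² + 1
x₀ = 0.8

Newton-Raphson formula: x_{n+1} = x_n - f(x_n)/f'(x_n)

Iteration 1:
  f(0.800000) = 0.312000
  f'(0.800000) = 2.920000
  x_1 = 0.800000 - 0.312000/2.920000 = 0.693151
Iteration 2:
  f(0.693151) = 0.026180
  f'(0.693151) = 2.441374
  x_2 = 0.693151 - 0.026180/2.441374 = 0.682427
Iteration 3:
  f(0.682427) = 0.000238
  f'(0.682427) = 2.397120
  x_3 = 0.682427 - 0.000238/2.397120 = 0.682328
Iteration 4:
  f(0.682328) = 0.000000
  f'(0.682328) = 2.396714
  x_4 = 0.682328 - 0.000000/2.396714 = 0.682328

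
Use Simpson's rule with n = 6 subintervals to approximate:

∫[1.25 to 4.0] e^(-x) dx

f(x) = e^(-x)
a = 1.25, b = 4.0, n = 6
h = (b - a)/n = 0.458333

Simpson's rule: (h/3)[f(x₀) + 4f(x₁) + 2f(x₂) + ... + f(xₙ)]

x_0 = 1.2500, f(x_0) = 0.286505, coefficient = 1
x_1 = 1.7083, f(x_1) = 0.181167, coefficient = 4
x_2 = 2.1667, f(x_2) = 0.114559, coefficient = 2
x_3 = 2.6250, f(x_3) = 0.072440, coefficient = 4
x_4 = 3.0833, f(x_4) = 0.045806, coefficient = 2
x_5 = 3.5417, f(x_5) = 0.028965, coefficient = 4
x_6 = 4.0000, f(x_6) = 0.018316, coefficient = 1

I ≈ (0.458333/3) × 1.755840 = 0.268253
Exact value: 0.268189
Error: 0.000064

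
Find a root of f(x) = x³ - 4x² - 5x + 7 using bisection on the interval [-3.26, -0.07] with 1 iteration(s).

f(x) = x³ - 4x² - 5x + 7
Initial interval: [-3.26, -0.07]

Iteration 1:
  c_1 = (-3.260000 + (-0.070000))/2 = -1.665000
  f(c_1) = f(-1.665000) = -0.379655
  f(a) × f(c) ≥ 0, new interval: [-1.665000, -0.070000]

After 1 iteration(s), the approximation is c_1 = -1.665000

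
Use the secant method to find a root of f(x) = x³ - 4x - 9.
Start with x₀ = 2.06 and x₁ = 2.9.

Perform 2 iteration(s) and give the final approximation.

f(x) = x³ - 4x - 9
x₀ = 2.06, x₁ = 2.9

Secant formula: x_{n+1} = x_n - f(x_n)(x_n - x_{n-1})/(f(x_n) - f(x_{n-1}))

Iteration 1:
  f(2.060000) = -8.498184
  f(2.900000) = 3.789000
  x_2 = 2.900000 - 3.789000×(2.900000 - 2.060000)/(3.789000 - (-8.498184))
       = 2.640969
Iteration 2:
  f(2.900000) = 3.789000
  f(2.640969) = -1.143862
  x_3 = 2.640969 - (-1.143862)×(2.640969 - 2.900000)/(-1.143862 - 3.789000)
       = 2.701035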